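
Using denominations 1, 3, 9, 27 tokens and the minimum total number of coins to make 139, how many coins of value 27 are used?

Greedy: take as many of the largest coin as possible, then repeat with the remainder.
139 − 5×27→4 − 1×3→1 − 1×1→0
Count of 27: 5

5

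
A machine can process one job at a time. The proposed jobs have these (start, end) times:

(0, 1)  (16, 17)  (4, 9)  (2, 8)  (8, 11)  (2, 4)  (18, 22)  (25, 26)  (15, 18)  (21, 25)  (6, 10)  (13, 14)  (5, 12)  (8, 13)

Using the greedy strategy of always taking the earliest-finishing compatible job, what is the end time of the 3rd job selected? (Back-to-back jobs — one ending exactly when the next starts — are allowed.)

Sorted by end: (0,1)  (2,4)  (2,8)  (4,9)  (6,10)  (8,11)  (5,12)  (8,13)  (13,14)  (16,17)  (15,18)  (18,22)  (21,25)  (25,26)
take (0,1); take (2,4); take (4,9); skip (5,12); take (13,14); take (16,17); skip (15,18); take (18,22); skip (21,25); take (25,26).
Selected: (0,1) (2,4) (4,9) (13,14) (16,17) (18,22) (25,26)

9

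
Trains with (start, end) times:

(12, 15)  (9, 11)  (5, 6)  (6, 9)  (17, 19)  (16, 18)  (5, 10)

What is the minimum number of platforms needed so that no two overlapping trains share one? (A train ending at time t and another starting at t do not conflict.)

starts: [5, 5, 6, 9, 12, 16, 17]
ends:   [6, 9, 10, 11, 15, 18, 19]
s5→1 s5→2  — peak 2.

2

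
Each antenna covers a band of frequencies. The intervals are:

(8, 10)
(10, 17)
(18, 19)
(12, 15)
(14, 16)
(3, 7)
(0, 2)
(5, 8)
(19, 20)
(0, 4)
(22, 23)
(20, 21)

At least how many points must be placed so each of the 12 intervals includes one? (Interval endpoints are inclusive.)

7

Sort by right endpoint; whenever an interval is uncovered, place a point at its right end.
By right end: [0,2]  [0,4]  [3,7]  [5,8]  [8,10]  [12,15]  [14,16]  [10,17]  [18,19]  [19,20]  [20,21]  [22,23]
[0,2] uncovered → point at 2; [3,7] uncovered → point at 7; [8,10] uncovered → point at 10; [12,15] uncovered → point at 15; [18,19] uncovered → point at 19; [20,21] uncovered → point at 21; [22,23] uncovered → point at 23.
Points: 2, 7, 10, 15, 19, 21, 23 (7 total).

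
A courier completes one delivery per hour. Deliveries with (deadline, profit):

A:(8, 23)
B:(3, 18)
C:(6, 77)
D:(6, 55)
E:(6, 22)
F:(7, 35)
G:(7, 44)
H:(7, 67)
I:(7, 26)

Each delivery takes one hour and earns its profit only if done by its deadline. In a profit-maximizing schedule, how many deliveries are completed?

8

Profit order: C=77 H=67 D=55 G=44 F=35 I=26 A=23 E=22 B=18
Assign: C→slot 6, H→slot 7, D→slot 5, G→slot 4, F→slot 3, I→slot 2, A→slot 8, E→slot 1, B skipped.
Slots: [1:E] [2:I] [3:F] [4:G] [5:D] [6:C] [7:H] [8:A]
8 of 9 scheduled.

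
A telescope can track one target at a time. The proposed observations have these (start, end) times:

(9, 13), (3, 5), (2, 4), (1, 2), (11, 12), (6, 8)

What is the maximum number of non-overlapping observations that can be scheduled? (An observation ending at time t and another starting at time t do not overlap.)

4

By end time: (1,2), (2,4), (3,5), (6,8), (11,12), (9,13).
Pick (1,2); next start ≥ 2 → (2,4); next start ≥ 4 → (6,8); next start ≥ 8 → (11,12).
Selected 4 observations.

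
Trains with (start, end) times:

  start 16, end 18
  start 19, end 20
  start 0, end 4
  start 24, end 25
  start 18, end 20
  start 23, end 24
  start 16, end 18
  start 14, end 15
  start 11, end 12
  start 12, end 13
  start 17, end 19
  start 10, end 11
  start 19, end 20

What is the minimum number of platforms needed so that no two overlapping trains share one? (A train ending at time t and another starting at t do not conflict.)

3

Events (time:±→running): 0:+→1 4:-→0 10:+→1 11:-→0 11:+→1 12:-→0 12:+→1 13:-→0 14:+→1 15:-→0 16:+→1 16:+→2 17:+→3 … peak 3.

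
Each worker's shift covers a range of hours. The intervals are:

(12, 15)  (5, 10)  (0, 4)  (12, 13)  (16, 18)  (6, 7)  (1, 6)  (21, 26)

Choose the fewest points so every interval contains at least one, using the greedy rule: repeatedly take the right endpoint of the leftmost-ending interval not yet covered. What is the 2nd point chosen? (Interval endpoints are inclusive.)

7

By right end: [0,4]  [1,6]  [6,7]  [5,10]  [12,13]  [12,15]  [16,18]  [21,26]
[0,4] uncovered → point at 4; [6,7] uncovered → point at 7; [12,13] uncovered → point at 13; [16,18] uncovered → point at 18; [21,26] uncovered → point at 26.
Points: 4, 7, 13, 18, 26 (5 total).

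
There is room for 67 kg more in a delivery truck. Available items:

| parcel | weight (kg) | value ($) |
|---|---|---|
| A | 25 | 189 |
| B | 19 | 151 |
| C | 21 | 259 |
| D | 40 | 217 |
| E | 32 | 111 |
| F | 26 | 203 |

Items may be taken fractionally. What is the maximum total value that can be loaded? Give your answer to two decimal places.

Sort by value per unit weight and fill in that order.
Ratios (sorted): C 12.33, B 7.95, F 7.81, A 7.56, D 5.42, E 3.47
take C (21 @ 259); take B (19 @ 151); take F (26 @ 203); take 1/25 of A → 7.56. Capacity used 67/67.
Total value = 620.56

620.56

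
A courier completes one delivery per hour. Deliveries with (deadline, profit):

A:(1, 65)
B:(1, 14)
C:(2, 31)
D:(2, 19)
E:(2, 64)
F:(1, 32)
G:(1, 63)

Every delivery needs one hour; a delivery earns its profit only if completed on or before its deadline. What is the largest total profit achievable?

129

Profit order: A=65 E=64 G=63 F=32 C=31 D=19 B=14
Assign: A→slot 1, E→slot 2, G skipped, F skipped, C skipped, D skipped, B skipped.
Slots: [1:A] [2:E]
Profit = 65 + 64 = 129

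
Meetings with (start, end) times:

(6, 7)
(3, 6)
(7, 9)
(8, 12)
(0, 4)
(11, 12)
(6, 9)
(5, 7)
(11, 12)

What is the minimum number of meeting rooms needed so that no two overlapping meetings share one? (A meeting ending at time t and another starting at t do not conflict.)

3

The answer is the maximum number of intervals overlapping at any instant.
starts: [0, 3, 5, 6, 6, 7, 8, 11, 11]
ends:   [4, 6, 7, 7, 9, 9, 12, 12, 12]
s0→1 s3→2 e4→1 s5→2 e6→1 s6→2 s6→3  — peak 3.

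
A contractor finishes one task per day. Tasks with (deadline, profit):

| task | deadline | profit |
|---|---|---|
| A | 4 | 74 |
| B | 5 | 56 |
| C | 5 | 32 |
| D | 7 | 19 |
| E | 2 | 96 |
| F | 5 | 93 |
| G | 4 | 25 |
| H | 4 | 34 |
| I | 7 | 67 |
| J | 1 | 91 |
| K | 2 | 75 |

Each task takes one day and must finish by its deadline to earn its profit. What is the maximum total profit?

Take jobs in profit order; each goes to the latest open slot no later than its deadline.
By profit: E(d2,96), F(d5,93), J(d1,91), K(d2,75), A(d4,74), I(d7,67), B(d5,56), H(d4,34), C(d5,32), G(d4,25), D(d7,19)
E→slot 2; F→slot 5; J→slot 1; K skipped; A→slot 4; I→slot 7; B→slot 3; H skipped; C skipped; G skipped; D→slot 6.
Profit = 91 + 96 + 56 + 74 + 93 + 19 + 67 = 496

496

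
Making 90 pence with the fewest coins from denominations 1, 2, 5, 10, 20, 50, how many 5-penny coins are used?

90 − 1×50→40 − 2×20→0
Count of 5: 0

0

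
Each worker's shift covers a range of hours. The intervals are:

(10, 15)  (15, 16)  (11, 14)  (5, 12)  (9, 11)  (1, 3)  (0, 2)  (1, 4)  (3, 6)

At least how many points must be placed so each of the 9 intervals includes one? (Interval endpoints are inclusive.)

Sort by right endpoint; whenever an interval is uncovered, place a point at its right end.
By right end: [0,2]  [1,3]  [1,4]  [3,6]  [9,11]  [5,12]  [11,14]  [10,15]  [15,16]
[0,2] uncovered → point at 2; [3,6] uncovered → point at 6; [9,11] uncovered → point at 11; [15,16] uncovered → point at 16.
Points: 2, 6, 11, 16 (4 total).

4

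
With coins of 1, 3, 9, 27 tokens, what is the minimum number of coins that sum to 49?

Greedy: take as many of the largest coin as possible, then repeat with the remainder.
49 − 1×27→22 − 2×9→4 − 1×3→1 − 1×1→0
Total coins = 1 + 2 + 1 + 1 = 5

5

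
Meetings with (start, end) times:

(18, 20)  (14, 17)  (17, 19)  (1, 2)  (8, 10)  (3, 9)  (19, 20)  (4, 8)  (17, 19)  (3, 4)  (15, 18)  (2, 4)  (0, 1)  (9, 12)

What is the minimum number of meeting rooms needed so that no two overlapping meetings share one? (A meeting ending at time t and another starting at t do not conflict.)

3

Events (time:±→running): 0:+→1 1:-→0 1:+→1 2:-→0 2:+→1 3:+→2 3:+→3 … peak 3.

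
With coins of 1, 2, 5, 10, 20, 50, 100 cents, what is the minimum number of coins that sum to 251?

251 = 2×100 + 1×50 + 1×1
Total coins = 2 + 1 + 1 = 4

4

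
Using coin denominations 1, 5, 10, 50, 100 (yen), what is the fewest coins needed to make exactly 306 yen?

Greedy: take as many of the largest coin as possible, then repeat with the remainder.
306 − 3×100→6 − 1×5→1 − 1×1→0
Total coins = 3 + 1 + 1 = 5

5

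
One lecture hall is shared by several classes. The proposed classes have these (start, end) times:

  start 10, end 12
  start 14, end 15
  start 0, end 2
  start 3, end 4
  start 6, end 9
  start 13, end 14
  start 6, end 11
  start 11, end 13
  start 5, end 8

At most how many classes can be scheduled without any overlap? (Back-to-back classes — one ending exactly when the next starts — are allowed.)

6

Greedy by earliest finish: after sorting by end time, pick each interval compatible with the last pick.
By end time: (0,2), (3,4), (5,8), (6,9), (6,11), (10,12), (11,13), (13,14), (14,15).
Pick (0,2); next start ≥ 2 → (3,4); next start ≥ 4 → (5,8); next start ≥ 8 → (10,12); next start ≥ 12 → (13,14); next start ≥ 14 → (14,15).
Selected 6 classes.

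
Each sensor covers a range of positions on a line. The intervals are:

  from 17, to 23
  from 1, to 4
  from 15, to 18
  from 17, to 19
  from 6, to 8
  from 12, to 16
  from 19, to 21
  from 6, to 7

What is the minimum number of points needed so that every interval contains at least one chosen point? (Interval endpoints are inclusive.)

4

Process intervals by earliest right end; each time one isn't hit yet, stab at its right endpoint.
Sorted: [1,4] [6,7] [6,8] [12,16] [15,18] [17,19] [19,21] [17,23]
{[1,4]} hit by 4; {[6,7],[6,8]} hit by 7; {[12,16],[15,18]} hit by 16; {[17,19],[19,21],[17,23]} hit by 19.
Points: 4, 7, 16, 19 (4 total).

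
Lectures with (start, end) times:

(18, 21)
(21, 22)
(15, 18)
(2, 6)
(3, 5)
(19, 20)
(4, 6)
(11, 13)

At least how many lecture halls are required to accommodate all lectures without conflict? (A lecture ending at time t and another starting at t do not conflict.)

3

Events (time:±→running): 2:+→1 3:+→2 4:+→3 … peak 3.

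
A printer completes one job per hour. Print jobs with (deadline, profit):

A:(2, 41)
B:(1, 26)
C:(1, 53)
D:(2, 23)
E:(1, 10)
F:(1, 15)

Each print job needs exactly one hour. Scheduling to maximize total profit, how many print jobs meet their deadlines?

By profit: C(d1,53), A(d2,41), B(d1,26), D(d2,23), F(d1,15), E(d1,10)
C→slot 1; A→slot 2; B skipped; D skipped; F skipped; E skipped.
2 of 6 scheduled.

2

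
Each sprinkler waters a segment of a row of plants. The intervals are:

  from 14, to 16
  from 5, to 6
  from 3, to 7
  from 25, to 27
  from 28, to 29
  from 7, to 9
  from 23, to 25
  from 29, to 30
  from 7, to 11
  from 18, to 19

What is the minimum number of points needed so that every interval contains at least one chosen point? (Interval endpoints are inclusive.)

By right end: [5,6]  [3,7]  [7,9]  [7,11]  [14,16]  [18,19]  [23,25]  [25,27]  [28,29]  [29,30]
[5,6] uncovered → point at 6; [7,9] uncovered → point at 9; [14,16] uncovered → point at 16; [18,19] uncovered → point at 19; [23,25] uncovered → point at 25; [28,29] uncovered → point at 29.
Points: 6, 9, 16, 19, 25, 29 (6 total).

6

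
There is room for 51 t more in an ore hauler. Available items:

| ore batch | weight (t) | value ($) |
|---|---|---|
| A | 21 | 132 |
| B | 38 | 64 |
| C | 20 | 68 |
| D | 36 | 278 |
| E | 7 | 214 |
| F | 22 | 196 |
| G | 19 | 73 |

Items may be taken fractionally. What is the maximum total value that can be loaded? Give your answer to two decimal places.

Ratios (sorted): E 30.57, F 8.91, D 7.72, A 6.29, G 3.84, C 3.40, B 1.68
take E (7 @ 214); take F (22 @ 196); take 22/36 of D → 169.89. Capacity used 51/51.
Total value = 579.89

579.89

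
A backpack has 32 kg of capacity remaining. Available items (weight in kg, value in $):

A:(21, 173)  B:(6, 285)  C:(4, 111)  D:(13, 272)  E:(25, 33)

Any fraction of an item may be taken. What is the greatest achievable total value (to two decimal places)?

Sort by value per unit weight and fill in that order.
Order: B (285/6=47.50) > C (111/4=27.75) > D (272/13=20.92) > A (173/21=8.24) > E (33/25=1.32)
Fill: take B (6 @ 285) → take C (4 @ 111) → take D (13 @ 272) → take 9/21 of A → 74.14; 32/32 used.
Total value = 742.14

742.14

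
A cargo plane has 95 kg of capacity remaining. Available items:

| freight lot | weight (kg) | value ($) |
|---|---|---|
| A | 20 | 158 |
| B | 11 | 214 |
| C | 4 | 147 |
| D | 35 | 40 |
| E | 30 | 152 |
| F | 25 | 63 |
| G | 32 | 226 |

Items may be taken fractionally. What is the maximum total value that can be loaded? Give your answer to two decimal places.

886.87

Sort by value per unit weight and fill in that order.
Order: C (147/4=36.75) > B (214/11=19.45) > A (158/20=7.90) > G (226/32=7.06) > E (152/30=5.07) > F (63/25=2.52) > D (40/35=1.14)
Fill: take C (4 @ 147) → take B (11 @ 214) → take A (20 @ 158) → take G (32 @ 226) → take 28/30 of E → 141.87; 95/95 used.
Total value = 886.87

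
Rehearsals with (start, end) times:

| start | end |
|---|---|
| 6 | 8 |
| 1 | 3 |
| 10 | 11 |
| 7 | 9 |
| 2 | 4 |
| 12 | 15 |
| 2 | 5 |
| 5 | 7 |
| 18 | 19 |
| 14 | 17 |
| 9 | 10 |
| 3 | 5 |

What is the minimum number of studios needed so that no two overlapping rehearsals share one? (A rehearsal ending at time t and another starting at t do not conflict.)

3

The answer is the maximum number of intervals overlapping at any instant.
starts: [1, 2, 2, 3, 5, 6, 7, 9, 10, 12, 14, 18]
ends:   [3, 4, 5, 5, 7, 8, 9, 10, 11, 15, 17, 19]
s1→1 s2→2 s2→3  — peak 3.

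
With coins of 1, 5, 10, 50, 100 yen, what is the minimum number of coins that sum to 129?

8

Greedy: take as many of the largest coin as possible, then repeat with the remainder.
129 = 1×100 + 2×10 + 1×5 + 4×1
Total coins = 1 + 2 + 1 + 4 = 8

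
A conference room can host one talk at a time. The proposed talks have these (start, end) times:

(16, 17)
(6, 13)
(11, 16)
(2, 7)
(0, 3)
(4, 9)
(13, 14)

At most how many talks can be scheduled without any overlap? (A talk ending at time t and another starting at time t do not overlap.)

By end time: (0,3), (2,7), (4,9), (6,13), (13,14), (11,16), (16,17).
Pick (0,3); next start ≥ 3 → (4,9); next start ≥ 9 → (13,14); next start ≥ 14 → (16,17).
Selected 4 talks.

4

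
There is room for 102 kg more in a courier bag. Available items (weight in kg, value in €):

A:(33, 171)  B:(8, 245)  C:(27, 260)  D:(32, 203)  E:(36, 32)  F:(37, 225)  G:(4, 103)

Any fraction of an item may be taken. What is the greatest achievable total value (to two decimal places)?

Order: B (245/8=30.62) > G (103/4=25.75) > C (260/27=9.63) > D (203/32=6.34) > F (225/37=6.08) > A (171/33=5.18) > E (32/36=0.89)
Fill: take B (8 @ 245) → take G (4 @ 103) → take C (27 @ 260) → take D (32 @ 203) → take 31/37 of F → 188.51; 102/102 used.
Total value = 999.51

999.51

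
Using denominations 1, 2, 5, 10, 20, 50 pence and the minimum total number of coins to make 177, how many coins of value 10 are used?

0

177 = 3×50 + 1×20 + 1×5 + 1×2
Count of 10: 0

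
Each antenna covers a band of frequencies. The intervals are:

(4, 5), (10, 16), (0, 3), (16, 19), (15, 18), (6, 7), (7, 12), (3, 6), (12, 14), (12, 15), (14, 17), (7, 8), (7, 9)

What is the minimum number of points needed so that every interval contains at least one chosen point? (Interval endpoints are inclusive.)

5

By right end: [0,3]  [4,5]  [3,6]  [6,7]  [7,8]  [7,9]  [7,12]  [12,14]  [12,15]  [10,16]  [14,17]  [15,18]  [16,19]
[0,3] uncovered → point at 3; [4,5] uncovered → point at 5; [6,7] uncovered → point at 7; [12,14] uncovered → point at 14; [15,18] uncovered → point at 18.
Points: 3, 5, 7, 14, 18 (5 total).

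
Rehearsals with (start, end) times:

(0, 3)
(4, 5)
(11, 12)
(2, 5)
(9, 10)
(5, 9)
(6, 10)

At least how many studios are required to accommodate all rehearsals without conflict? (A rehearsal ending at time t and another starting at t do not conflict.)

starts: [0, 2, 4, 5, 6, 9, 11]
ends:   [3, 5, 5, 9, 10, 10, 12]
s0→1 s2→2  — peak 2.

2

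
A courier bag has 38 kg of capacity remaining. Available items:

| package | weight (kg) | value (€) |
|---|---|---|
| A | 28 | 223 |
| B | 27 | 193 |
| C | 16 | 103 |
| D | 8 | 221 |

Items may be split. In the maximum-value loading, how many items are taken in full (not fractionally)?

2

Order: D (221/8=27.62) > A (223/28=7.96) > B (193/27=7.15) > C (103/16=6.44)
Fill: take D (8 @ 221) → take A (28 @ 223) → take 2/27 of B → 14.30; 38/38 used.
2 item(s) taken whole; one partial (take 2/27 of B).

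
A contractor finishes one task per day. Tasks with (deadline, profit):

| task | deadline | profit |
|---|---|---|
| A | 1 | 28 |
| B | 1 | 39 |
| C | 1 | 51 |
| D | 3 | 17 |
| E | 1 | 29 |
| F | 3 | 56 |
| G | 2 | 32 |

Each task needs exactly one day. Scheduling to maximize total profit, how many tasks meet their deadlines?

3

By profit: F(d3,56), C(d1,51), B(d1,39), G(d2,32), E(d1,29), A(d1,28), D(d3,17)
F→slot 3; C→slot 1; B skipped; G→slot 2; E skipped; A skipped; D skipped.
3 of 7 scheduled.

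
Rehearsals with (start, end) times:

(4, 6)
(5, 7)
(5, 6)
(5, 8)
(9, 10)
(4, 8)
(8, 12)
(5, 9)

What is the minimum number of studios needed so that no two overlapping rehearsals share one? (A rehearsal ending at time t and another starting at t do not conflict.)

Events (time:±→running): 4:+→1 4:+→2 5:+→3 5:+→4 5:+→5 5:+→6 … peak 6.

6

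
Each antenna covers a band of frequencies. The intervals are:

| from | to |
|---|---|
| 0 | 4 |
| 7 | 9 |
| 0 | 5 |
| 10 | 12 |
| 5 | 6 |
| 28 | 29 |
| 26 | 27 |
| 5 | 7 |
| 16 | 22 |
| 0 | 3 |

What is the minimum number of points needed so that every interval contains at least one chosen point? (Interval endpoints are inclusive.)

Sort by right endpoint; whenever an interval is uncovered, place a point at its right end.
Sorted: [0,3] [0,4] [0,5] [5,6] [5,7] [7,9] [10,12] [16,22] [26,27] [28,29]
{[0,3],[0,4],[0,5]} hit by 3; {[5,6],[5,7]} hit by 6; {[7,9]} hit by 9; {[10,12]} hit by 12; {[16,22]} hit by 22; {[26,27]} hit by 27; {[28,29]} hit by 29.
Points: 3, 6, 9, 12, 22, 27, 29 (7 total).

7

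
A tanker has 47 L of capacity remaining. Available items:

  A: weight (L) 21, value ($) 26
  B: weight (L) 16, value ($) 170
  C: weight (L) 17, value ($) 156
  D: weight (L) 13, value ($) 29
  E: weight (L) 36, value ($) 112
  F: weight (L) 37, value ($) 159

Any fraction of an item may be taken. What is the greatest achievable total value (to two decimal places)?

386.16

Ratios (sorted): B 10.62, C 9.18, F 4.30, E 3.11, D 2.23, A 1.24
take B (16 @ 170); take C (17 @ 156); take 14/37 of F → 60.16. Capacity used 47/47.
Total value = 386.16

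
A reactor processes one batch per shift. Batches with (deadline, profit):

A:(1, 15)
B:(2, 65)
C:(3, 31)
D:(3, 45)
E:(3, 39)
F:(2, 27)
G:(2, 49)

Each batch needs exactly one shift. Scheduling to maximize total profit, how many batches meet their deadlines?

Take jobs in profit order; each goes to the latest open slot no later than its deadline.
Profit order: B=65 G=49 D=45 E=39 C=31 F=27 A=15
Assign: B→slot 2, G→slot 1, D→slot 3, E skipped, C skipped, F skipped, A skipped.
Slots: [1:G] [2:B] [3:D]
3 of 7 scheduled.

3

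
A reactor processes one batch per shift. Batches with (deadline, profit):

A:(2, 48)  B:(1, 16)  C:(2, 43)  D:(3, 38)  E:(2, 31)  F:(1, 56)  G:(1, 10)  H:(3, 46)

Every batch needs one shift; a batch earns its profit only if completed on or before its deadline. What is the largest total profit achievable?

Take jobs in profit order; each goes to the latest open slot no later than its deadline.
Profit order: F=56 A=48 H=46 C=43 D=38 E=31 B=16 G=10
Assign: F→slot 1, A→slot 2, H→slot 3, C skipped, D skipped, E skipped, B skipped, G skipped.
Slots: [1:F] [2:A] [3:H]
Profit = 56 + 48 + 46 = 150

150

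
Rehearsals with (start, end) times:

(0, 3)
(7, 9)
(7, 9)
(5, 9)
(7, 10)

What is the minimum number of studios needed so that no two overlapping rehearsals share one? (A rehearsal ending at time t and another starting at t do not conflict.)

starts: [0, 5, 7, 7, 7]
ends:   [3, 9, 9, 9, 10]
s0→1 e3→0 s5→1 s7→2 s7→3 s7→4  — peak 4.

4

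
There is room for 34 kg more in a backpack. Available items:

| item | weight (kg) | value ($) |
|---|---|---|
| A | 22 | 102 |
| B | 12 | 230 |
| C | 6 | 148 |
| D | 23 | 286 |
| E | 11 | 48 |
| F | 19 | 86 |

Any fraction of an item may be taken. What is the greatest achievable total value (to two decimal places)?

576.96

Order: C (148/6=24.67) > B (230/12=19.17) > D (286/23=12.43) > A (102/22=4.64) > F (86/19=4.53) > E (48/11=4.36)
Fill: take C (6 @ 148) → take B (12 @ 230) → take 16/23 of D → 198.96; 34/34 used.
Total value = 576.96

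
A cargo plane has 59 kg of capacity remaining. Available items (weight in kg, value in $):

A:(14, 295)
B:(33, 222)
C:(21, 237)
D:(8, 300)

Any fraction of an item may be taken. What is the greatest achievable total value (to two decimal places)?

Sort by value per unit weight and fill in that order.
Ratios (sorted): D 37.50, A 21.07, C 11.29, B 6.73
take D (8 @ 300); take A (14 @ 295); take C (21 @ 237); take 16/33 of B → 107.64. Capacity used 59/59.
Total value = 939.64

939.64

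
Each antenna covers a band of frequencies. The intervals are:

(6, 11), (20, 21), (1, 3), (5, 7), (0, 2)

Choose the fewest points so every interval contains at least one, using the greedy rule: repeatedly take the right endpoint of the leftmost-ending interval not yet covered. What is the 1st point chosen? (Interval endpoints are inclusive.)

2

Process intervals by earliest right end; each time one isn't hit yet, stab at its right endpoint.
By right end: [0,2]  [1,3]  [5,7]  [6,11]  [20,21]
[0,2] uncovered → point at 2; [5,7] uncovered → point at 7; [20,21] uncovered → point at 21.
Points: 2, 7, 21 (3 total).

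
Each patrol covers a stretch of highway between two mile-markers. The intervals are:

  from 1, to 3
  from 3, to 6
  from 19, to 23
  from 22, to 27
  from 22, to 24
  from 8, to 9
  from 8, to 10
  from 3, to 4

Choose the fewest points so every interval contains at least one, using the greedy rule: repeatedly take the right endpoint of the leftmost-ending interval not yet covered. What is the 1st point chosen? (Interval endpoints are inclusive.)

By right end: [1,3]  [3,4]  [3,6]  [8,9]  [8,10]  [19,23]  [22,24]  [22,27]
[1,3] uncovered → point at 3; [8,9] uncovered → point at 9; [19,23] uncovered → point at 23.
Points: 3, 9, 23 (3 total).

3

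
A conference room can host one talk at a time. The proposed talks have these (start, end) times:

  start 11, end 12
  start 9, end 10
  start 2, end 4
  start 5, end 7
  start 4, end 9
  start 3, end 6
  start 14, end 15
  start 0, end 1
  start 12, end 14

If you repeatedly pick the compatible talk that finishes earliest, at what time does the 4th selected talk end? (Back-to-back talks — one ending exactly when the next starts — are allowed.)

Sort by end time and greedily take each interval whose start is ≥ the last chosen end.
By end time: (0,1), (2,4), (3,6), (5,7), (4,9), (9,10), (11,12), (12,14), (14,15).
Pick (0,1); next start ≥ 1 → (2,4); next start ≥ 4 → (5,7); next start ≥ 7 → (9,10); next start ≥ 10 → (11,12); next start ≥ 12 → (12,14); next start ≥ 14 → (14,15).
Selected: (0,1) (2,4) (5,7) (9,10) (11,12) (12,14) (14,15)

10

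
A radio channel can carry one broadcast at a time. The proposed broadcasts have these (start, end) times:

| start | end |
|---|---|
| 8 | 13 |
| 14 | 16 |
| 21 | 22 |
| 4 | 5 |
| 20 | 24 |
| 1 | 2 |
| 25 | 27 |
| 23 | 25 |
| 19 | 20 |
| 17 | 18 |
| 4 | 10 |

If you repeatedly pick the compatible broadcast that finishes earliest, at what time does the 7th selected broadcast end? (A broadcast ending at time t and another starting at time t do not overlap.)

22

Sorted by end: (1,2)  (4,5)  (4,10)  (8,13)  (14,16)  (17,18)  (19,20)  (21,22)  (20,24)  (23,25)  (25,27)
take (1,2); take (4,5); take (8,13); take (14,16); take (17,18); take (19,20); take (21,22); skip (20,24); take (23,25); take (25,27).
Selected: (1,2) (4,5) (8,13) (14,16) (17,18) (19,20) (21,22) (23,25) (25,27)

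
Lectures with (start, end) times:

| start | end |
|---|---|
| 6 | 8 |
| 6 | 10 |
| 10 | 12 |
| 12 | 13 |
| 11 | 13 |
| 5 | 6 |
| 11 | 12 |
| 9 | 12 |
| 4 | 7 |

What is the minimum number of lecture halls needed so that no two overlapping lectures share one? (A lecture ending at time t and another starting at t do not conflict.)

4

Count concurrent intervals with a sweep; the peak is the room count.
starts: [4, 5, 6, 6, 9, 10, 11, 11, 12]
ends:   [6, 7, 8, 10, 12, 12, 12, 13, 13]
s4→1 s5→2 e6→1 s6→2 s6→3 e7→2 e8→1 s9→2 e10→1 s10→2 s11→3 s11→4  — peak 4.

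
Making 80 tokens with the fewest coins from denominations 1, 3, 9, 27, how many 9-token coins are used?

Use the largest denomination that fits, subtract, and repeat.
80 = 2×27 + 2×9 + 2×3 + 2×1
Count of 9: 2

2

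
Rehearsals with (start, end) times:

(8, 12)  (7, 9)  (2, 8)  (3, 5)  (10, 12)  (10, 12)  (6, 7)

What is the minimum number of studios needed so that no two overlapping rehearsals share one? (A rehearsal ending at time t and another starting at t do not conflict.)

Events (time:±→running): 2:+→1 3:+→2 5:-→1 6:+→2 7:-→1 7:+→2 8:-→1 8:+→2 9:-→1 10:+→2 10:+→3 … peak 3.

3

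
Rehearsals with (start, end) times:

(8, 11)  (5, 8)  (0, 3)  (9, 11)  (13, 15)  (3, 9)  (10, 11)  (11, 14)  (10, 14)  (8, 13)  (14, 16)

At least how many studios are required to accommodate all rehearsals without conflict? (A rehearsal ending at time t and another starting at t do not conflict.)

Events (time:±→running): 0:+→1 3:-→0 3:+→1 5:+→2 8:-→1 8:+→2 8:+→3 9:-→2 9:+→3 10:+→4 10:+→5 … peak 5.

5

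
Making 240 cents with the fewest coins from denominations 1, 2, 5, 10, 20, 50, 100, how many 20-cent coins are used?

2

240 = 2×100 + 2×20
Count of 20: 2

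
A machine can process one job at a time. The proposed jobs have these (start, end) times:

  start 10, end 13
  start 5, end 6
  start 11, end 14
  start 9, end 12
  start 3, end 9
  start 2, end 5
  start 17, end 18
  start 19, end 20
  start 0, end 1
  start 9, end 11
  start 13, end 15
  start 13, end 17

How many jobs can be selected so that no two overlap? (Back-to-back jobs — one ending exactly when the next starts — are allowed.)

Order by finish time; keep every interval that doesn't clash with the previous kept one.
Sorted by end: (0,1)  (2,5)  (5,6)  (3,9)  (9,11)  (9,12)  (10,13)  (11,14)  (13,15)  (13,17)  (17,18)  (19,20)
take (0,1); take (2,5); take (5,6); take (9,11); take (11,14); take (17,18); take (19,20).
Selected 7 jobs.

7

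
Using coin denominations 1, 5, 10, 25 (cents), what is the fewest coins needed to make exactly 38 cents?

5

38 − 1×25→13 − 1×10→3 − 3×1→0
Total coins = 1 + 1 + 3 = 5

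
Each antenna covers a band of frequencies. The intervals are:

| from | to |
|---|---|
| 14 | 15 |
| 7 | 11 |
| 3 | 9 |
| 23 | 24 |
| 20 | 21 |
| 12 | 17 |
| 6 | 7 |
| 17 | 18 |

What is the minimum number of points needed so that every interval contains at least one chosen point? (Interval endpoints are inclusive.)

Process intervals by earliest right end; each time one isn't hit yet, stab at its right endpoint.
Sorted: [6,7] [3,9] [7,11] [14,15] [12,17] [17,18] [20,21] [23,24]
{[6,7],[3,9],[7,11]} hit by 7; {[14,15],[12,17]} hit by 15; {[17,18]} hit by 18; {[20,21]} hit by 21; {[23,24]} hit by 24.
Points: 7, 15, 18, 21, 24 (5 total).

5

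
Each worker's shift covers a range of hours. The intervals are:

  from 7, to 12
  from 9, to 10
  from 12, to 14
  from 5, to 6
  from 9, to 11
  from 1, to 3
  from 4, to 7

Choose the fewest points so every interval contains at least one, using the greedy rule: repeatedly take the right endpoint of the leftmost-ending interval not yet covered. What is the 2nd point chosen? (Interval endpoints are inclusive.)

Sort by right endpoint; whenever an interval is uncovered, place a point at its right end.
Sorted: [1,3] [5,6] [4,7] [9,10] [9,11] [7,12] [12,14]
{[1,3]} hit by 3; {[5,6],[4,7]} hit by 6; {[9,10],[9,11],[7,12]} hit by 10; {[12,14]} hit by 14.
Points: 3, 6, 10, 14 (4 total).

6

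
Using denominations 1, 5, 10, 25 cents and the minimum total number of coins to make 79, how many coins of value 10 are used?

Use the largest denomination that fits, subtract, and repeat.
79 = 3×25 + 4×1
Count of 10: 0

0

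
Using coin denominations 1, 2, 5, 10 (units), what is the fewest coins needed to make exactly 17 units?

3

17 = 1×10 + 1×5 + 1×2
Total coins = 1 + 1 + 1 = 3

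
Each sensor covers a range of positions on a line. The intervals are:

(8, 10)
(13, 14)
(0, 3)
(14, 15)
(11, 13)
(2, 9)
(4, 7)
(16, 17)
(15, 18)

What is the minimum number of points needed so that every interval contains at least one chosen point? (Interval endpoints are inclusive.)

Sort by right endpoint; whenever an interval is uncovered, place a point at its right end.
By right end: [0,3]  [4,7]  [2,9]  [8,10]  [11,13]  [13,14]  [14,15]  [16,17]  [15,18]
[0,3] uncovered → point at 3; [4,7] uncovered → point at 7; [8,10] uncovered → point at 10; [11,13] uncovered → point at 13; [14,15] uncovered → point at 15; [16,17] uncovered → point at 17.
Points: 3, 7, 10, 13, 15, 17 (6 total).

6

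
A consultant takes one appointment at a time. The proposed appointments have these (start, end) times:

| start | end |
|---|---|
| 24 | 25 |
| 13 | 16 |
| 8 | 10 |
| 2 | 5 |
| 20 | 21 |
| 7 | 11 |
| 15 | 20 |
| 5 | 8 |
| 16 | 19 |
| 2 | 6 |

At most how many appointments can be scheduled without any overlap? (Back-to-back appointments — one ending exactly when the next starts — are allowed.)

7

Sort by end time and greedily take each interval whose start is ≥ the last chosen end.
Sorted by end: (2,5)  (2,6)  (5,8)  (8,10)  (7,11)  (13,16)  (16,19)  (15,20)  (20,21)  (24,25)
take (2,5); skip (2,6); take (5,8); take (8,10); take (13,16); take (16,19); take (20,21); take (24,25).
Selected 7 appointments.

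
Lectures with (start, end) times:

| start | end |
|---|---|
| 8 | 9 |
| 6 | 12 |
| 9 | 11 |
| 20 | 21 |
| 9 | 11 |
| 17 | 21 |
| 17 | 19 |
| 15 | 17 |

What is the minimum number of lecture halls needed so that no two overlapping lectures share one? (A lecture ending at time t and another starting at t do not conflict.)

starts: [6, 8, 9, 9, 15, 17, 17, 20]
ends:   [9, 11, 11, 12, 17, 19, 21, 21]
s6→1 s8→2 e9→1 s9→2 s9→3  — peak 3.

3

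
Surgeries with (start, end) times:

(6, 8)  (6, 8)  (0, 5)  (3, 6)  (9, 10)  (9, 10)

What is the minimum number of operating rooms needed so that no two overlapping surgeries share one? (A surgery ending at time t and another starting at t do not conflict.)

2

Count concurrent intervals with a sweep; the peak is the room count.
Events (time:±→running): 0:+→1 3:+→2 … peak 2.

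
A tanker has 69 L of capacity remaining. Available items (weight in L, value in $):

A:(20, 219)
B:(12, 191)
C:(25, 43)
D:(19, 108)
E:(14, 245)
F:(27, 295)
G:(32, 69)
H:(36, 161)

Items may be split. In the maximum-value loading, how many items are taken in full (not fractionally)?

3

Order: E (245/14=17.50) > B (191/12=15.92) > A (219/20=10.95) > F (295/27=10.93) > D (108/19=5.68) > H (161/36=4.47) > G (69/32=2.16) > C (43/25=1.72)
Fill: take E (14 @ 245) → take B (12 @ 191) → take A (20 @ 219) → take 23/27 of F → 251.30; 69/69 used.
3 item(s) taken whole; one partial (take 23/27 of F).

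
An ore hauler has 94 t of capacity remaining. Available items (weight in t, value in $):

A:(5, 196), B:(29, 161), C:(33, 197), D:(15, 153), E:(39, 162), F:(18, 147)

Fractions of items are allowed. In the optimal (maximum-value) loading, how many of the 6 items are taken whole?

4

Greedy by value/weight ratio, highest first.
Ratios (sorted): A 39.20, D 10.20, F 8.17, C 5.97, B 5.55, E 4.15
take A (5 @ 196); take D (15 @ 153); take F (18 @ 147); take C (33 @ 197); take 23/29 of B → 127.69. Capacity used 94/94.
4 item(s) taken whole; one partial (take 23/29 of B).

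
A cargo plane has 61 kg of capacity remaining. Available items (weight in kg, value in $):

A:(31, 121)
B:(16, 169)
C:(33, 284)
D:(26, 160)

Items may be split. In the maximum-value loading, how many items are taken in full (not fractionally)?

2

Sort by value per unit weight and fill in that order.
Ratios (sorted): B 10.56, C 8.61, D 6.15, A 3.90
take B (16 @ 169); take C (33 @ 284); take 12/26 of D → 73.85. Capacity used 61/61.
2 item(s) taken whole; one partial (take 12/26 of D).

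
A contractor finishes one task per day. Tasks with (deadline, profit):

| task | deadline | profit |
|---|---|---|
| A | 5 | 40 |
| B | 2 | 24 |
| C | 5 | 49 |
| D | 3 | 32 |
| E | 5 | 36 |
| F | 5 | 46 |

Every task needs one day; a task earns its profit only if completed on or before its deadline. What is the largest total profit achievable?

203

Profit order: C=49 F=46 A=40 E=36 D=32 B=24
Assign: C→slot 5, F→slot 4, A→slot 3, E→slot 2, D→slot 1, B skipped.
Slots: [1:D] [2:E] [3:A] [4:F] [5:C]
Profit = 32 + 36 + 40 + 46 + 49 = 203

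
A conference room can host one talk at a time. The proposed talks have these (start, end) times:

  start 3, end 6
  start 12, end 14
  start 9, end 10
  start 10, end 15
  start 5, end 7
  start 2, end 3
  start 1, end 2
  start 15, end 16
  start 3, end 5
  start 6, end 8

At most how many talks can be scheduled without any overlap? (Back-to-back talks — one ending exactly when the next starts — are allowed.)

By end time: (1,2), (2,3), (3,5), (3,6), (5,7), (6,8), (9,10), (12,14), (10,15), (15,16).
Pick (1,2); next start ≥ 2 → (2,3); next start ≥ 3 → (3,5); next start ≥ 5 → (5,7); next start ≥ 7 → (9,10); next start ≥ 10 → (12,14); next start ≥ 14 → (15,16).
Selected 7 talks.

7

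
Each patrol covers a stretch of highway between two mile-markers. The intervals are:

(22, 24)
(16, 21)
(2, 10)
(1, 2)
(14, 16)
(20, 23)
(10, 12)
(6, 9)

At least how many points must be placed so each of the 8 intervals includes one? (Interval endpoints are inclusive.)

Sort by right endpoint; whenever an interval is uncovered, place a point at its right end.
Sorted: [1,2] [6,9] [2,10] [10,12] [14,16] [16,21] [20,23] [22,24]
{[1,2]} hit by 2; {[6,9],[2,10]} hit by 9; {[10,12]} hit by 12; {[14,16],[16,21]} hit by 16; {[20,23],[22,24]} hit by 23.
Points: 2, 9, 12, 16, 23 (5 total).

5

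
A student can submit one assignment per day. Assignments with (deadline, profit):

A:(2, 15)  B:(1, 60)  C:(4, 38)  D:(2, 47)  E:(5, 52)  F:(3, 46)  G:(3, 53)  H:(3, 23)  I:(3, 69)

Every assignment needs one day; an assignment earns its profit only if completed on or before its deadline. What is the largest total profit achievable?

272

Take jobs in profit order; each goes to the latest open slot no later than its deadline.
By profit: I(d3,69), B(d1,60), G(d3,53), E(d5,52), D(d2,47), F(d3,46), C(d4,38), H(d3,23), A(d2,15)
I→slot 3; B→slot 1; G→slot 2; E→slot 5; D skipped; F skipped; C→slot 4; H skipped; A skipped.
Profit = 60 + 53 + 69 + 38 + 52 = 272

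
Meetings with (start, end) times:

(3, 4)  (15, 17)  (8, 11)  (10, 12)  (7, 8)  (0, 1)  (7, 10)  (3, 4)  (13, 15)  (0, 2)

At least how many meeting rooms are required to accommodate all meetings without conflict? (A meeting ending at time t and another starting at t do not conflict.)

2

starts: [0, 0, 3, 3, 7, 7, 8, 10, 13, 15]
ends:   [1, 2, 4, 4, 8, 10, 11, 12, 15, 17]
s0→1 s0→2  — peak 2.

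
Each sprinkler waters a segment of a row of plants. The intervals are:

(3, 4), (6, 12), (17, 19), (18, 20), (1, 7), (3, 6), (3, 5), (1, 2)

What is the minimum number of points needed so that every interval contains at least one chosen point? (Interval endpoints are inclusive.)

4

Sorted: [1,2] [3,4] [3,5] [3,6] [1,7] [6,12] [17,19] [18,20]
{[1,2]} hit by 2; {[3,4],[3,5],[3,6],[1,7]} hit by 4; {[6,12]} hit by 12; {[17,19],[18,20]} hit by 19.
Points: 2, 4, 12, 19 (4 total).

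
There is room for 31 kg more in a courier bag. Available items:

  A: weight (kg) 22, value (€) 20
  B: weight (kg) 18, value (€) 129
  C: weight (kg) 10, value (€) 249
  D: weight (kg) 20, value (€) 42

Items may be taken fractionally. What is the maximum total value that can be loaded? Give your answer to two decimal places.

Sort by value per unit weight and fill in that order.
Order: C (249/10=24.90) > B (129/18=7.17) > D (42/20=2.10) > A (20/22=0.91)
Fill: take C (10 @ 249) → take B (18 @ 129) → take 3/20 of D → 6.30; 31/31 used.
Total value = 384.30

384.30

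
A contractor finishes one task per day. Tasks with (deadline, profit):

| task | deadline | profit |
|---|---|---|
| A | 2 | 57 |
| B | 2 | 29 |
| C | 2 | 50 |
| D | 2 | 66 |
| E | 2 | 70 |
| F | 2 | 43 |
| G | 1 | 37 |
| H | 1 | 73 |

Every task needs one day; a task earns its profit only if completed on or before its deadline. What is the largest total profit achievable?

143

Profit order: H=73 E=70 D=66 A=57 C=50 F=43 G=37 B=29
Assign: H→slot 1, E→slot 2, D skipped, A skipped, C skipped, F skipped, G skipped, B skipped.
Slots: [1:H] [2:E]
Profit = 73 + 70 = 143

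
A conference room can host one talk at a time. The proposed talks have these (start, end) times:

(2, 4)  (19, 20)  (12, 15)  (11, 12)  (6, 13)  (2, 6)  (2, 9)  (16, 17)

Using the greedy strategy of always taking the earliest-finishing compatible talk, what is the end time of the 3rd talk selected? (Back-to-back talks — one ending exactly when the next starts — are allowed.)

15

Order by finish time; keep every interval that doesn't clash with the previous kept one.
By end time: (2,4), (2,6), (2,9), (11,12), (6,13), (12,15), (16,17), (19,20).
Pick (2,4); next start ≥ 4 → (11,12); next start ≥ 12 → (12,15); next start ≥ 15 → (16,17); next start ≥ 17 → (19,20).
Selected: (2,4) (11,12) (12,15) (16,17) (19,20)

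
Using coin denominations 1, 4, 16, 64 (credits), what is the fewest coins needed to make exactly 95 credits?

8

Use the largest denomination that fits, subtract, and repeat.
95 = 1×64 + 1×16 + 3×4 + 3×1
Total coins = 1 + 1 + 3 + 3 = 8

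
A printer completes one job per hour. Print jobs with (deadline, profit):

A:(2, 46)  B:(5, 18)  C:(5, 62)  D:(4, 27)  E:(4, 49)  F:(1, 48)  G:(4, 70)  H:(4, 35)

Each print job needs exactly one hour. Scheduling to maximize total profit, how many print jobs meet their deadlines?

Take jobs in profit order; each goes to the latest open slot no later than its deadline.
By profit: G(d4,70), C(d5,62), E(d4,49), F(d1,48), A(d2,46), H(d4,35), D(d4,27), B(d5,18)
G→slot 4; C→slot 5; E→slot 3; F→slot 1; A→slot 2; H skipped; D skipped; B skipped.
5 of 8 scheduled.

5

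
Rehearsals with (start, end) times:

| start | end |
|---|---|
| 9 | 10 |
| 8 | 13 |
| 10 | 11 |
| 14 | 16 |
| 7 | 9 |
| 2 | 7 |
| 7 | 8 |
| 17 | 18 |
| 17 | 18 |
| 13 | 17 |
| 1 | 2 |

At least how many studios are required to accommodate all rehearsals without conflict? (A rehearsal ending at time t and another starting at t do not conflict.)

2

The answer is the maximum number of intervals overlapping at any instant.
Events (time:±→running): 1:+→1 2:-→0 2:+→1 7:-→0 7:+→1 7:+→2 … peak 2.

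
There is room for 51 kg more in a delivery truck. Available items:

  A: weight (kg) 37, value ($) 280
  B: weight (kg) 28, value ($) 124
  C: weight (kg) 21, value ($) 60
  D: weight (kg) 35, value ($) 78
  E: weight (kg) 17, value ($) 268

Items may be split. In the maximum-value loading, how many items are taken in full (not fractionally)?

Sort by value per unit weight and fill in that order.
Order: E (268/17=15.76) > A (280/37=7.57) > B (124/28=4.43) > C (60/21=2.86) > D (78/35=2.23)
Fill: take E (17 @ 268) → take 34/37 of A → 257.30; 51/51 used.
1 item(s) taken whole; one partial (take 34/37 of A).

1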